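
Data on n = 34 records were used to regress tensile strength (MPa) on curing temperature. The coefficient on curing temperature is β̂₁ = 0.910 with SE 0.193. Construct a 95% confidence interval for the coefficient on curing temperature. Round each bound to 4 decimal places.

(0.5169, 1.3031)

df = n − 2 = 34 − 2 = 32.
t* = t_{0.025, 32} = 2.036933.
Margin = t* × SE = 2.036933 × 0.193 = 0.393128.
CI: 0.910 ± 0.393128 → (0.5169, 1.3031).
With 95% confidence, each one-unit increase in curing temperature is associated with a change of between 0.5169 and 1.3031 MPa in tensile strength.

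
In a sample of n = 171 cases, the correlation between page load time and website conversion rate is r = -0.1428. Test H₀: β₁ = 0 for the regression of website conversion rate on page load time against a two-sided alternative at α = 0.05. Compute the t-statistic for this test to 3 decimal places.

t = -1.876

t = r·√(n − 2)/√(1 − r²) = -0.1428·√169/√0.979608 = -1.876.
df = n − 2 = 169.
Two-sided p ≈ 0.0624, which is ≥ 0.05, so fail to reject H₀.
The data do not give significant evidence of a linear association between page load time and website conversion rate.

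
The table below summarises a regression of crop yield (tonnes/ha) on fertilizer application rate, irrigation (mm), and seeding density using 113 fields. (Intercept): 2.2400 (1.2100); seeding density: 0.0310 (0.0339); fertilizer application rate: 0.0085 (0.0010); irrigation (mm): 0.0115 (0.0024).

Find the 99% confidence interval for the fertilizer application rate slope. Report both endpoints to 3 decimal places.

(0.006, 0.011)

Read off: b = 0.0085, SE = 0.0010 for fertilizer application rate.
df = n − k − 1 = 113 − 3 − 1 = 109.
t* = t_{0.005, 109} = 2.621688.
Margin = t* × SE = 2.621688 × 0.0010 = 0.00262.
CI: 0.0085 ± 0.00262 → (0.006, 0.011).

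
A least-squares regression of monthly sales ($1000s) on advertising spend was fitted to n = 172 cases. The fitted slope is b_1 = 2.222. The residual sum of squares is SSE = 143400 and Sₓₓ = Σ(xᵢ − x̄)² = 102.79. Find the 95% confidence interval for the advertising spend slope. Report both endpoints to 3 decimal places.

(-3.433, 7.877)

MSE = SSE/(n − 2) = 143400/170 = 843.529.
SE(b_1) = √(MSE/Sₓₓ) = √(843.529/102.79) = 2.86467.
df = n − 2 = 170.
t* = t_{0.025, 170} = 1.974017.
Margin = t* × SE = 1.974017 × 2.86467 = 5.65491.
CI: 2.222 ± 5.65491 → (-3.433, 7.877).
With 95% confidence, each one-unit increase in advertising spend is associated with a change of between -3.433 and 7.877 $1000s in monthly sales.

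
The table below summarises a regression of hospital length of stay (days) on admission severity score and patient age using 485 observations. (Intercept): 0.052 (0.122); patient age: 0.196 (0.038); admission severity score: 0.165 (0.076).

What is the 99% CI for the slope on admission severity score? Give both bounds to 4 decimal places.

Read off: b = 0.165, SE = 0.076 for admission severity score.
df = n − k − 1 = 485 − 2 − 1 = 482.
t* = t_{0.005, 482} = 2.586068.
Margin = t* × SE = 2.586068 × 0.076 = 0.196541.
CI: 0.165 ± 0.196541 → (-0.0315, 0.3615).

(-0.0315, 0.3615)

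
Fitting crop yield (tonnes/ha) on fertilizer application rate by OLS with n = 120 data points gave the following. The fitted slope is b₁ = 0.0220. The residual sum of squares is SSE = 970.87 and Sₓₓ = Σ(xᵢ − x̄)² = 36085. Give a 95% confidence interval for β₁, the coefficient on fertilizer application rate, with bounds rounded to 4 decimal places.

(-0.0079, 0.0519)

MSE = SSE/(n − 2) = 970.87/118 = 8.22771.
SE(b₁) = √(MSE/Sₓₓ) = √(8.22771/36085) = 0.0151.
df = n − 2 = 118.
t* = t_{0.025, 118} = 1.980272.
Margin = t* × SE = 1.980272 × 0.0151 = 0.029902.
CI: 0.0220 ± 0.029902 → (-0.0079, 0.0519).
With 95% confidence, each one-unit increase in fertilizer application rate is associated with a change of between -0.0079 and 0.0519 tonnes/ha in crop yield.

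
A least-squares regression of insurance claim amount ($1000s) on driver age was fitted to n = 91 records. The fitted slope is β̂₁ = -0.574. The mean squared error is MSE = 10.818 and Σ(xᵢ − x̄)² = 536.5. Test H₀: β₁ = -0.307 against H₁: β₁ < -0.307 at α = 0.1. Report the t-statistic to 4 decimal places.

t = -1.8803

SE(β̂₁) = √(MSE/Sₓₓ) = √(10.818/536.5) = 0.142.
t = (-0.574 − (-0.307)) / 0.142 = -1.8803.
df = n − 2 = 89.
One-sided p ≈ 0.0317, which is < 0.1, so reject H₀.
There is evidence that the true slope on driver age is below -0.307 $1000s per unit.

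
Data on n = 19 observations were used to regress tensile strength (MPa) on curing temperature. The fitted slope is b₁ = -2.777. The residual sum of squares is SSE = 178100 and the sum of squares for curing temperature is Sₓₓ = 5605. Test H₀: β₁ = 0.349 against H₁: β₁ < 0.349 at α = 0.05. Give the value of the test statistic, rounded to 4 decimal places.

MSE = SSE/(n − 2) = 178100/17 = 10476.5.
SE(b₁) = √(MSE/Sₓₓ) = √(10476.5/5605) = 1.36716.
t = (-2.777 − 0.349) / 1.36716 = -2.2865.
df = n − 2 = 17.
One-sided p ≈ 0.0177, which is < 0.05, so reject H₀.
There is evidence that the true slope on curing temperature is below 0.349 MPa per unit.

t = -2.2865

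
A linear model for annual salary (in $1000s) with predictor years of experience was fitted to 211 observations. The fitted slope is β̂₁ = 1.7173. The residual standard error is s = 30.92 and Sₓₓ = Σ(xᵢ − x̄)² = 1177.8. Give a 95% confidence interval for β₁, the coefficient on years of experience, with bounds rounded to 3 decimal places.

SE(β̂₁) = s/√Sₓₓ = 30.92/√1177.8 = 0.900956.
df = n − 2 = 209.
t* = t_{0.025, 209} = 1.971379.
Margin = t* × SE = 1.971379 × 0.900956 = 1.77613.
CI: 1.7173 ± 1.77613 → (-0.059, 3.493).
With 95% confidence, each one-unit increase in years of experience is associated with a change of between -0.059 and 3.493 $1000s in annual salary.

(-0.059, 3.493)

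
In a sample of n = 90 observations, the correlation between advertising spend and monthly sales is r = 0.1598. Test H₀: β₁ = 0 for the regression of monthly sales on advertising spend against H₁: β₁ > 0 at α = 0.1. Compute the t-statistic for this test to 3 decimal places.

t = r·√(n − 2)/√(1 − r²) = 0.1598·√88/√0.974464 = 1.519.
df = n − 2 = 88.
One-sided p ≈ 0.0662, which is < 0.1, so reject H₀.
There is evidence of a linear association between advertising spend and monthly sales.

t = 1.519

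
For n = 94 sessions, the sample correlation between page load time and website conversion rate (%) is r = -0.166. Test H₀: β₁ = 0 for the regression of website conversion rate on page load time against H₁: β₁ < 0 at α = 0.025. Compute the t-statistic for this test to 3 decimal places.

t = r·√(n − 2)/√(1 − r²) = -0.166·√92/√0.972444 = -1.615.
df = n − 2 = 92.
One-sided p ≈ 0.0549, which is ≥ 0.025, so fail to reject H₀.
The data do not give significant evidence of a linear association between page load time and website conversion rate.

t = -1.615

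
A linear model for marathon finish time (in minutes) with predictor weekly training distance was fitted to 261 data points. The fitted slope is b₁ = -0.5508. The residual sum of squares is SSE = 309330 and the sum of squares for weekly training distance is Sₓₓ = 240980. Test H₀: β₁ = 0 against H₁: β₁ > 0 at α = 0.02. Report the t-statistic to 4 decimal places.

MSE = SSE/(n − 2) = 309330/259 = 1194.32.
SE(b₁) = √(MSE/Sₓₓ) = √(1194.32/240980) = 0.0703997.
t = -0.5508 / 0.0703997 = -7.8239.
df = n − 2 = 259.
One-sided p ≈ 1.0000, which is ≥ 0.02, so fail to reject H₀.
The data do not give significant evidence that the true slope on weekly training distance is positive.

t = -7.8239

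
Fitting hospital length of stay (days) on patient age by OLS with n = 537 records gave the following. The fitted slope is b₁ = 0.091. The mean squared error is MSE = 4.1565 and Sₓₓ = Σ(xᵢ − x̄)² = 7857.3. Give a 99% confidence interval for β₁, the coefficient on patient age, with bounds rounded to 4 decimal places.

(0.0315, 0.1505)

SE(b₁) = √(MSE/Sₓₓ) = √(4.1565/7857.3) = 0.023.
df = n − 2 = 535.
t* = t_{0.005, 535} = 2.58505.
Margin = t* × SE = 2.58505 × 0.023 = 0.059456.
CI: 0.091 ± 0.059456 → (0.0315, 0.1505).
With 99% confidence, each one-unit increase in patient age is associated with a change of between 0.0315 and 0.1505 days in hospital length of stay.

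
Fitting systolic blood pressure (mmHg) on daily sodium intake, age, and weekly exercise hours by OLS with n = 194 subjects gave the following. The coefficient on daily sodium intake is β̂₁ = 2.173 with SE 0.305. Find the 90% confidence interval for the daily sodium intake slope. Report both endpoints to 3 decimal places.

df = n − k − 1 = 194 − 3 − 1 = 190.
t* = t_{0.05, 190} = 1.652913.
Margin = t* × SE = 1.652913 × 0.305 = 0.50414.
CI: 2.173 ± 0.50414 → (1.669, 2.677).
With 90% confidence, each one-unit increase in daily sodium intake is associated with a change of between 1.669 and 2.677 mmHg in systolic blood pressure, holding the other predictors fixed.

(1.669, 2.677)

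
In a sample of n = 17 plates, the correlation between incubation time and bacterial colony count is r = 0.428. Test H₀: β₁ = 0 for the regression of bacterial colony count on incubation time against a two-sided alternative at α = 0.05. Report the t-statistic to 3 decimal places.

t = 1.834

t = r·√(n − 2)/√(1 − r²) = 0.428·√15/√0.816816 = 1.834.
df = n − 2 = 15.
Two-sided p ≈ 0.0866, which is ≥ 0.05, so fail to reject H₀.
The data do not give significant evidence of a linear association between incubation time and bacterial colony count.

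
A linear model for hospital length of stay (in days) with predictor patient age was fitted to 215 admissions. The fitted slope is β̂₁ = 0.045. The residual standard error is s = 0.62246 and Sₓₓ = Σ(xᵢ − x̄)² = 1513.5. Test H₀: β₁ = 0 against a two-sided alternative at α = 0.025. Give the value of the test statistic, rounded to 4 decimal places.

t = 2.8125

SE(β̂₁) = s/√Sₓₓ = 0.62246/√1513.5 = 0.016.
t = 0.045 / 0.016 = 2.8125.
df = n − 2 = 213.
Two-sided p ≈ 0.0054, which is < 0.025, so reject H₀.
There is evidence that patient age is associated with hospital length of stay.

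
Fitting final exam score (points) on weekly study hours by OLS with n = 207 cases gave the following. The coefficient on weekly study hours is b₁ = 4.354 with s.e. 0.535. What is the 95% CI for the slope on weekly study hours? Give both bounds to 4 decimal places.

df = n − 2 = 207 − 2 = 205.
t* = t_{0.025, 205} = 1.971603.
Margin = t* × SE = 1.971603 × 0.535 = 1.054808.
CI: 4.354 ± 1.054808 → (3.2992, 5.4088).
With 95% confidence, each one-unit increase in weekly study hours is associated with a change of between 3.2992 and 5.4088 points in final exam score.

(3.2992, 5.4088)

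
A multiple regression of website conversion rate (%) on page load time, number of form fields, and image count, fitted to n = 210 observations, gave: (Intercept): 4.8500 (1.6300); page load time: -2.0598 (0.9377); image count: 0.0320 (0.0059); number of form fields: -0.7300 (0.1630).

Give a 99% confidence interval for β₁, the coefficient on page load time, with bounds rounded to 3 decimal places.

(-4.498, 0.378)

Read off: b = -2.0598, SE = 0.9377 for page load time.
df = n − k − 1 = 210 − 3 − 1 = 206.
t* = t_{0.005, 206} = 2.599906.
Margin = t* × SE = 2.599906 × 0.9377 = 2.43793.
CI: -2.0598 ± 2.43793 → (-4.498, 0.378).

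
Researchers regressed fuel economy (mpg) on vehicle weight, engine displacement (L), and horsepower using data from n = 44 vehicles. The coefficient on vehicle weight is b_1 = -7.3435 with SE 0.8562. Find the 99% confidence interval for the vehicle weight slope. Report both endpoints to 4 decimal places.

df = n − k − 1 = 44 − 3 − 1 = 40.
t* = t_{0.005, 40} = 2.704459.
Margin = t* × SE = 2.704459 × 0.8562 = 2.315558.
CI: -7.3435 ± 2.315558 → (-9.6591, -5.0279).
With 99% confidence, each one-unit increase in vehicle weight is associated with a change of between -9.6591 and -5.0279 mpg in fuel economy, holding the other predictors fixed.

(-9.6591, -5.0279)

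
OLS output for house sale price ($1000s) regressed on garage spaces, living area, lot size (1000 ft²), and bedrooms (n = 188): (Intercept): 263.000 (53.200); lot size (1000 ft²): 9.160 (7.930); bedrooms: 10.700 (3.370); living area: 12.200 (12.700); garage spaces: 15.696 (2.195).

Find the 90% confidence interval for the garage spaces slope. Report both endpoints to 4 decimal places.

Read off: b = 15.696, SE = 2.195 for garage spaces.
df = n − k − 1 = 188 − 4 − 1 = 183.
t* = t_{0.05, 183} = 1.653223.
Margin = t* × SE = 1.653223 × 2.195 = 3.628824.
CI: 15.696 ± 3.628824 → (12.0672, 19.3248).

(12.0672, 19.3248)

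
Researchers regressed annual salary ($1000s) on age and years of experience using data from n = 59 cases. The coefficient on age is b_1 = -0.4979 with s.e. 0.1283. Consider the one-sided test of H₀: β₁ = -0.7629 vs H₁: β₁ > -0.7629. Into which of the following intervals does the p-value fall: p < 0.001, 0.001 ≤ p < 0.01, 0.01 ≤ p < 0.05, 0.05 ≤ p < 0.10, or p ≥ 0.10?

0.01 ≤ p < 0.05

t = (-0.4979 − (-0.7629)) / 0.1283 = 2.065.
df = n − k − 1 = 59 − 2 − 1 = 56.
One-sided p = P(T_{56} > t) ≈ 0.0218.
So 0.01 ≤ p < 0.05.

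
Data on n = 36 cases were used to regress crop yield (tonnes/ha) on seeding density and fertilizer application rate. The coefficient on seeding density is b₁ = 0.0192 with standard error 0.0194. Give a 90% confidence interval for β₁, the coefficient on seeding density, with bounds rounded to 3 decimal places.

(-0.014, 0.052)

df = n − k − 1 = 36 − 2 − 1 = 33.
t* = t_{0.05, 33} = 1.69236.
Margin = t* × SE = 1.69236 × 0.0194 = 0.03283.
CI: 0.0192 ± 0.03283 → (-0.014, 0.052).
With 90% confidence, each one-unit increase in seeding density is associated with a change of between -0.014 and 0.052 tonnes/ha in crop yield, holding the other predictors fixed.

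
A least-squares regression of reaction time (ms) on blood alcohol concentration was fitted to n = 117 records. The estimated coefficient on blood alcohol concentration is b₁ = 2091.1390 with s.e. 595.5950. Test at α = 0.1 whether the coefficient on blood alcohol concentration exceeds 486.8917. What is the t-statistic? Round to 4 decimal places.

t = 2.6935

H₀: β₁ = 486.8917 vs H₁: β₁ > 486.8917.
t = (b₁ − β₁⁰)/SE = (2091.1390 − 486.8917) / 595.5950 = 2.6935.
df = n − 2 = 117 − 2 = 115.
One-sided p ≈ 0.0041, which is < 0.1, so reject H₀.
There is evidence that the true slope on blood alcohol concentration exceeds 486.8917 ms per unit.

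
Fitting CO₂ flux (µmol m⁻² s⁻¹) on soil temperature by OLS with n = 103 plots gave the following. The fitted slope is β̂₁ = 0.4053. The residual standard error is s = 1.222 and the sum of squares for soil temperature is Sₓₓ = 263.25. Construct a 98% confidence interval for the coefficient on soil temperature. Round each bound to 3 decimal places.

(0.227, 0.583)

SE(β̂₁) = s/√Sₓₓ = 1.222/√263.25 = 0.075316.
df = n − 2 = 101.
t* = t_{0.01, 101} = 2.363837.
Margin = t* × SE = 2.363837 × 0.075316 = 0.17803.
CI: 0.4053 ± 0.17803 → (0.227, 0.583).
With 98% confidence, each one-unit increase in soil temperature is associated with a change of between 0.227 and 0.583 µmol m⁻² s⁻¹ in CO₂ flux.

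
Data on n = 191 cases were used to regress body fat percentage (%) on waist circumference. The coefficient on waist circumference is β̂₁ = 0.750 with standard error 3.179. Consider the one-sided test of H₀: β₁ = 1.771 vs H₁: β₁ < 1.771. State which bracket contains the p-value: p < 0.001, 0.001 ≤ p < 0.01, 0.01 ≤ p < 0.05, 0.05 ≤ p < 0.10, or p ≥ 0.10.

t = (0.750 − 1.771) / 3.179 = -0.321.
df = n − 2 = 191 − 2 = 189.
One-sided p = P(T_{189} < t) ≈ 0.3742.
So p ≥ 0.10.

p ≥ 0.10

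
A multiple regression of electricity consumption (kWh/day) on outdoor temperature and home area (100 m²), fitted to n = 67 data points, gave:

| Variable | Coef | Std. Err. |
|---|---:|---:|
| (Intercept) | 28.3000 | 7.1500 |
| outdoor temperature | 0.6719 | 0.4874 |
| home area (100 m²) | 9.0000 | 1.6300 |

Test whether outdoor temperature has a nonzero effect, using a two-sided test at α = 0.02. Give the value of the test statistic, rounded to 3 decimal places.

Read off: b = 0.6719, SE = 0.4874 for outdoor temperature.
H₀: β₁ = 0 vs H₁: β₁ ≠ 0.
t = 0.6719 / 0.4874 = 1.379.
df = n − k − 1 = 67 − 2 − 1 = 64.
Two-sided p ≈ 0.1728, which is ≥ 0.02, so fail to reject H₀.
The data do not give significant evidence of an association between outdoor temperature and electricity consumption, after adjusting for the other predictors.

t = 1.379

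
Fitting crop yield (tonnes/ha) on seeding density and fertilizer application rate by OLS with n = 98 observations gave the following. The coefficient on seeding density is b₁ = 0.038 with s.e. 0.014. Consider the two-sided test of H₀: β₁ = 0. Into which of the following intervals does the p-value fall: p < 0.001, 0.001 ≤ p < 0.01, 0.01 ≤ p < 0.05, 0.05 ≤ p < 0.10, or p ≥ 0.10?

0.001 ≤ p < 0.01

t = 0.038 / 0.014 = 2.714.
df = n − k − 1 = 98 − 2 − 1 = 95.
Two-sided p = 2·P(T_{95} > |t|) ≈ 0.0079.
So 0.001 ≤ p < 0.01.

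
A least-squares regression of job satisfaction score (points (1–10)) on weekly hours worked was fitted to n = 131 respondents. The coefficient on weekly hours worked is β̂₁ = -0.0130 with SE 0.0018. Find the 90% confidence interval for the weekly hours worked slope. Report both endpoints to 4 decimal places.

(-0.0160, -0.0100)

df = n − 2 = 131 − 2 = 129.
t* = t_{0.05, 129} = 1.656752.
Margin = t* × SE = 1.656752 × 0.0018 = 0.002982.
CI: -0.0130 ± 0.002982 → (-0.0160, -0.0100).
With 90% confidence, each one-unit increase in weekly hours worked is associated with a change of between -0.0160 and -0.0100 points (1–10) in job satisfaction score.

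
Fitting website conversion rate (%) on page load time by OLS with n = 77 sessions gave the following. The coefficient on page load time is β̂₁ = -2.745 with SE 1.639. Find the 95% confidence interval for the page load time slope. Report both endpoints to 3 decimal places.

df = n − 2 = 77 − 2 = 75.
t* = t_{0.025, 75} = 1.992102.
Margin = t* × SE = 1.992102 × 1.639 = 3.26506.
CI: -2.745 ± 3.26506 → (-6.010, 0.520).
With 95% confidence, each one-unit increase in page load time is associated with a change of between -6.010 and 0.520 % in website conversion rate.

(-6.010, 0.520)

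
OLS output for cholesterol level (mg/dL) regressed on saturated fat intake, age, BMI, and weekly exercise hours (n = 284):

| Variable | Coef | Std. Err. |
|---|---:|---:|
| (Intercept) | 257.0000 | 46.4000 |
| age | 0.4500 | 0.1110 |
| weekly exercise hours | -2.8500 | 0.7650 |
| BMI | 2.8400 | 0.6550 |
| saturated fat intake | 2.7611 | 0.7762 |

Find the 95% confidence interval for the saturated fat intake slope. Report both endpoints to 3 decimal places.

(1.233, 4.289)

Read off: b = 2.7611, SE = 0.7762 for saturated fat intake.
df = n − k − 1 = 284 − 4 − 1 = 279.
t* = t_{0.025, 279} = 1.968503.
Margin = t* × SE = 1.968503 × 0.7762 = 1.52795.
CI: 2.7611 ± 1.52795 → (1.233, 4.289).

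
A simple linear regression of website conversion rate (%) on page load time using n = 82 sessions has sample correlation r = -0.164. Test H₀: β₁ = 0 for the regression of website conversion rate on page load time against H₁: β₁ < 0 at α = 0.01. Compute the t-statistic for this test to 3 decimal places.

t = r·√(n − 2)/√(1 − r²) = -0.164·√80/√0.973104 = -1.487.
df = n − 2 = 80.
One-sided p ≈ 0.0705, which is ≥ 0.01, so fail to reject H₀.
The data do not give significant evidence of a linear association between page load time and website conversion rate.

t = -1.487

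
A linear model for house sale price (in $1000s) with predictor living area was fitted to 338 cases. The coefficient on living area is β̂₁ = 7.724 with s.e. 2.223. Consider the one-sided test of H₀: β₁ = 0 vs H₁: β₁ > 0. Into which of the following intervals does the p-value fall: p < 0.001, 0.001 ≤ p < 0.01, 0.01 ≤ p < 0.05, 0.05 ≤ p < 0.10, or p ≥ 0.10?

t = 7.724 / 2.223 = 3.475.
df = n − 2 = 338 − 2 = 336.
One-sided p = P(T_{336} > t) ≈ 0.0003.
So p < 0.001.

p < 0.001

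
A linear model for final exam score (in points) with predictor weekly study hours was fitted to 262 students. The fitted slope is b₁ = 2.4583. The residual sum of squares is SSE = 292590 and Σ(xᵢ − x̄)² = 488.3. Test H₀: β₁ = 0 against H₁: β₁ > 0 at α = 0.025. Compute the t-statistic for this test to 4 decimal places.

t = 1.6193

MSE = SSE/(n − 2) = 292590/260 = 1125.35.
SE(b₁) = √(MSE/Sₓₓ) = √(1125.35/488.3) = 1.5181.
t = 2.4583 / 1.5181 = 1.6193.
df = n − 2 = 260.
One-sided p ≈ 0.0533, which is ≥ 0.025, so fail to reject H₀.
The data do not give significant evidence that the true slope on weekly study hours is positive.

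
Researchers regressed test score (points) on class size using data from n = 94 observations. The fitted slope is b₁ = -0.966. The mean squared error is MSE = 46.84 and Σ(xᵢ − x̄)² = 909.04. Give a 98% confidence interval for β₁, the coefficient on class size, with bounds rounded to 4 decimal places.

(-1.5034, -0.4286)

SE(b₁) = √(MSE/Sₓₓ) = √(46.84/909.04) = 0.226995.
df = n − 2 = 92.
t* = t_{0.01, 92} = 2.367566.
Margin = t* × SE = 2.367566 × 0.226995 = 0.537426.
CI: -0.966 ± 0.537426 → (-1.5034, -0.4286).
With 98% confidence, each one-unit increase in class size is associated with a change of between -1.5034 and -0.4286 points in test score.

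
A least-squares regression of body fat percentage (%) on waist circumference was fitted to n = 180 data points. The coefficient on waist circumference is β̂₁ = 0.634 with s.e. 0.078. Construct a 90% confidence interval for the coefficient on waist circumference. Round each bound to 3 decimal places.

df = n − 2 = 180 − 2 = 178.
t* = t_{0.05, 178} = 1.653459.
Margin = t* × SE = 1.653459 × 0.078 = 0.12897.
CI: 0.634 ± 0.12897 → (0.505, 0.763).
With 90% confidence, each one-unit increase in waist circumference is associated with a change of between 0.505 and 0.763 % in body fat percentage.

(0.505, 0.763)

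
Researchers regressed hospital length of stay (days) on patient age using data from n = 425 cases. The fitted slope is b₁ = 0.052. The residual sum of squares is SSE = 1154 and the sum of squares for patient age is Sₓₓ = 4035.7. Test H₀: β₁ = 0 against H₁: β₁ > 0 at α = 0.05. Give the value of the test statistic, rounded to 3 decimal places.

MSE = SSE/(n − 2) = 1154/423 = 2.72813.
SE(b₁) = √(MSE/Sₓₓ) = √(2.72813/4035.7) = 0.026.
t = 0.052 / 0.026 = 2.000.
df = n − 2 = 423.
One-sided p ≈ 0.0231, which is < 0.05, so reject H₀.
There is evidence that the true slope on patient age is positive.

t = 2.000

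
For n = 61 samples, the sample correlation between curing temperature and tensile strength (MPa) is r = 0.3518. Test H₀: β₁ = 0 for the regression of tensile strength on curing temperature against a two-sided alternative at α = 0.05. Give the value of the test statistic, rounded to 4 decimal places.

t = r·√(n − 2)/√(1 − r²) = 0.3518·√59/√0.876237 = 2.8868.
df = n − 2 = 59.
Two-sided p ≈ 0.0054, which is < 0.05, so reject H₀.
There is evidence of a linear association between curing temperature and tensile strength.

t = 2.8868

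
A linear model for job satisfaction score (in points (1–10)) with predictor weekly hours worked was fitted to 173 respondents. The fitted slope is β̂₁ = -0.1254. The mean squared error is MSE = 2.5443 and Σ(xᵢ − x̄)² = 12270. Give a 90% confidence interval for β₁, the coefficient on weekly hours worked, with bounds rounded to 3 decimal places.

SE(β̂₁) = √(MSE/Sₓₓ) = √(2.5443/12270) = 0.0144.
df = n − 2 = 171.
t* = t_{0.05, 171} = 1.653813.
Margin = t* × SE = 1.653813 × 0.0144 = 0.02381.
CI: -0.1254 ± 0.02381 → (-0.149, -0.102).
With 90% confidence, each one-unit increase in weekly hours worked is associated with a change of between -0.149 and -0.102 points (1–10) in job satisfaction score.

(-0.149, -0.102)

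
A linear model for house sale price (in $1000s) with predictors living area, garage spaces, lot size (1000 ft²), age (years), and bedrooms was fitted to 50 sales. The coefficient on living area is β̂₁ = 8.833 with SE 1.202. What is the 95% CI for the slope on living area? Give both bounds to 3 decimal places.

(6.411, 11.255)

df = n − k − 1 = 50 − 5 − 1 = 44.
t* = t_{0.025, 44} = 2.015368.
Margin = t* × SE = 2.015368 × 1.202 = 2.42247.
CI: 8.833 ± 2.42247 → (6.411, 11.255).
With 95% confidence, each one-unit increase in living area is associated with a change of between 6.411 and 11.255 $1000s in house sale price, holding the other predictors fixed.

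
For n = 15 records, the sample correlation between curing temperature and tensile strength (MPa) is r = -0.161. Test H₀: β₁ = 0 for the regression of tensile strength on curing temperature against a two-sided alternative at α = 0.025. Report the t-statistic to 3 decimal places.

t = -0.588

t = r·√(n − 2)/√(1 − r²) = -0.161·√13/√0.974079 = -0.588.
df = n − 2 = 13.
Two-sided p ≈ 0.5665, which is ≥ 0.025, so fail to reject H₀.
The data do not give significant evidence of a linear association between curing temperature and tensile strength.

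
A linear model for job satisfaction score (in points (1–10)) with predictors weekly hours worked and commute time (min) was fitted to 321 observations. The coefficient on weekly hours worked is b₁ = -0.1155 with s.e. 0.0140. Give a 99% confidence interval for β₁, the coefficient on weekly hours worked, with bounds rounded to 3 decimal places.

(-0.152, -0.079)

df = n − k − 1 = 321 − 2 − 1 = 318.
t* = t_{0.005, 318} = 2.591378.
Margin = t* × SE = 2.591378 × 0.0140 = 0.03628.
CI: -0.1155 ± 0.03628 → (-0.152, -0.079).
With 99% confidence, each one-unit increase in weekly hours worked is associated with a change of between -0.152 and -0.079 points (1–10) in job satisfaction score, holding the other predictors fixed.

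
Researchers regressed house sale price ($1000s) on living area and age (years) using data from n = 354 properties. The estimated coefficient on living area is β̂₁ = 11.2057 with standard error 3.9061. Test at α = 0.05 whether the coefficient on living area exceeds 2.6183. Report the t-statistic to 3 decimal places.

H₀: β₁ = 2.6183 vs H₁: β₁ > 2.6183.
t = (β̂₁ − β₁⁰)/SE = (11.2057 − 2.6183) / 3.9061 = 2.198.
df = n − k − 1 = 354 − 2 − 1 = 351.
One-sided p ≈ 0.0143, which is < 0.05, so reject H₀.
There is evidence that the true slope on living area exceeds 2.6183 $1000s per unit, holding the other predictors fixed.

t = 2.198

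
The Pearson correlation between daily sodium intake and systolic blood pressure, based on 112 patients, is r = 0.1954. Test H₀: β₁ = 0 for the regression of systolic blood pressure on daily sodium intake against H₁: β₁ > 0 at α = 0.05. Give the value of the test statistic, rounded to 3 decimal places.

t = 2.090

t = r·√(n − 2)/√(1 − r²) = 0.1954·√110/√0.961819 = 2.090.
df = n − 2 = 110.
One-sided p ≈ 0.0195, which is < 0.05, so reject H₀.
There is evidence of a linear association between daily sodium intake and systolic blood pressure.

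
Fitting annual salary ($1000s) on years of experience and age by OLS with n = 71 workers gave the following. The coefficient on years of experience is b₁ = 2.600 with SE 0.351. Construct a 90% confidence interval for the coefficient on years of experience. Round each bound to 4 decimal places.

(2.0147, 3.1853)

df = n − k − 1 = 71 − 2 − 1 = 68.
t* = t_{0.05, 68} = 1.667572.
Margin = t* × SE = 1.667572 × 0.351 = 0.585318.
CI: 2.600 ± 0.585318 → (2.0147, 3.1853).
With 90% confidence, each one-unit increase in years of experience is associated with a change of between 2.0147 and 3.1853 $1000s in annual salary, holding the other predictors fixed.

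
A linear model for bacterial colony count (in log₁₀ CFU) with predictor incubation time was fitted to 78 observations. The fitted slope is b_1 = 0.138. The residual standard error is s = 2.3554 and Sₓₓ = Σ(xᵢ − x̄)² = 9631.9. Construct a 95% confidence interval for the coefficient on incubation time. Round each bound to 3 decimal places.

SE(b_1) = s/√Sₓₓ = 2.3554/√9631.9 = 0.0239999.
df = n − 2 = 76.
t* = t_{0.025, 76} = 1.991673.
Margin = t* × SE = 1.991673 × 0.0239999 = 0.04780.
CI: 0.138 ± 0.04780 → (0.090, 0.186).
With 95% confidence, each one-unit increase in incubation time is associated with a change of between 0.090 and 0.186 log₁₀ CFU in bacterial colony count.

(0.090, 0.186)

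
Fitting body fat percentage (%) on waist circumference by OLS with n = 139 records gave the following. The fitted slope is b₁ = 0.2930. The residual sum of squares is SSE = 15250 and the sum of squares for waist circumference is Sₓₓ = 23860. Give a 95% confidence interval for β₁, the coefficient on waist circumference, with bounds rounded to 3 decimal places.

(0.158, 0.428)

MSE = SSE/(n − 2) = 15250/137 = 111.314.
SE(b₁) = √(MSE/Sₓₓ) = √(111.314/23860) = 0.0683029.
df = n − 2 = 137.
t* = t_{0.025, 137} = 1.977431.
Margin = t* × SE = 1.977431 × 0.0683029 = 0.13506.
CI: 0.2930 ± 0.13506 → (0.158, 0.428).
With 95% confidence, each one-unit increase in waist circumference is associated with a change of between 0.158 and 0.428 % in body fat percentage.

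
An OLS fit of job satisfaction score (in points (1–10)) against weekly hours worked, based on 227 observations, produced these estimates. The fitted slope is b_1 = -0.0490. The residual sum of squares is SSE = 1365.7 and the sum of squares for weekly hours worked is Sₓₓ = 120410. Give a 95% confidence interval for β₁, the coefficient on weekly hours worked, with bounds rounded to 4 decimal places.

MSE = SSE/(n − 2) = 1365.7/225 = 6.06978.
SE(b_1) = √(MSE/Sₓₓ) = √(6.06978/120410) = 0.00709995.
df = n − 2 = 225.
t* = t_{0.025, 225} = 1.970563.
Margin = t* × SE = 1.970563 × 0.00709995 = 0.013991.
CI: -0.0490 ± 0.013991 → (-0.0630, -0.0350).
With 95% confidence, each one-unit increase in weekly hours worked is associated with a change of between -0.0630 and -0.0350 points (1–10) in job satisfaction score.

(-0.0630, -0.0350)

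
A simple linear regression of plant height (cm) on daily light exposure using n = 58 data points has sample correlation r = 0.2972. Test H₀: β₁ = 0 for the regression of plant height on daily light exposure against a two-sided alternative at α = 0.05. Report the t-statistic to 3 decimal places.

t = 2.329

t = r·√(n − 2)/√(1 − r²) = 0.2972·√56/√0.911672 = 2.329.
df = n − 2 = 56.
Two-sided p ≈ 0.0235, which is < 0.05, so reject H₀.
There is evidence of a linear association between daily light exposure and plant height.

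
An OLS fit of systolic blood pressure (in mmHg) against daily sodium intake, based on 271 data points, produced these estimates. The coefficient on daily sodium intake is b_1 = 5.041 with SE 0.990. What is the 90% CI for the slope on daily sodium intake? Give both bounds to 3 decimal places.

df = n − 2 = 271 − 2 = 269.
t* = t_{0.05, 269} = 1.650538.
Margin = t* × SE = 1.650538 × 0.990 = 1.63403.
CI: 5.041 ± 1.63403 → (3.407, 6.675).
With 90% confidence, each one-unit increase in daily sodium intake is associated with a change of between 3.407 and 6.675 mmHg in systolic blood pressure.

(3.407, 6.675)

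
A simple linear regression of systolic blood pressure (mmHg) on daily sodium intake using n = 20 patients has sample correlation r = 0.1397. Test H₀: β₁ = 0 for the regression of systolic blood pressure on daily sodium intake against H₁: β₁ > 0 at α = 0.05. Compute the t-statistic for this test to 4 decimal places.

t = r·√(n − 2)/√(1 − r²) = 0.1397·√18/√0.980484 = 0.5986.
df = n − 2 = 18.
One-sided p ≈ 0.2785, which is ≥ 0.05, so fail to reject H₀.
The data do not give significant evidence of a linear association between daily sodium intake and systolic blood pressure.

t = 0.5986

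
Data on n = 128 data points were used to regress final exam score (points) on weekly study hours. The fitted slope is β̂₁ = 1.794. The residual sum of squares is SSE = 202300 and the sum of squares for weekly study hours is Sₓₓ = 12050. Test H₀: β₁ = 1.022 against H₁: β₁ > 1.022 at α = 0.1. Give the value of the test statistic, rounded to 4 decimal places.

MSE = SSE/(n − 2) = 202300/126 = 1605.56.
SE(β̂₁) = √(MSE/Sₓₓ) = √(1605.56/12050) = 0.365022.
t = (1.794 − 1.022) / 0.365022 = 2.1149.
df = n − 2 = 126.
One-sided p ≈ 0.0182, which is < 0.1, so reject H₀.
There is evidence that the true slope on weekly study hours exceeds 1.022 points per unit.

t = 2.1149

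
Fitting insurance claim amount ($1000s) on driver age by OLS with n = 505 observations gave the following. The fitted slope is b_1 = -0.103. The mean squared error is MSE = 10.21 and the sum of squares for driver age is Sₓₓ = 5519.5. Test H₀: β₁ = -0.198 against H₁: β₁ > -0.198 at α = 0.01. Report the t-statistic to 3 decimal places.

SE(b_1) = √(MSE/Sₓₓ) = √(10.21/5519.5) = 0.0430094.
t = (-0.103 − (-0.198)) / 0.0430094 = 2.209.
df = n − 2 = 503.
One-sided p ≈ 0.0138, which is ≥ 0.01, so fail to reject H₀.
The data do not give significant evidence that the true slope on driver age exceeds -0.198 $1000s per unit.

t = 2.209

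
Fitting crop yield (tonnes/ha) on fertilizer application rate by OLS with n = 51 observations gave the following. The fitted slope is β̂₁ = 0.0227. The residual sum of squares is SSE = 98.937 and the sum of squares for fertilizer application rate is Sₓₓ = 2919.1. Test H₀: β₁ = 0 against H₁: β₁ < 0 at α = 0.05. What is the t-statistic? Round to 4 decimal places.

t = 0.8631

MSE = SSE/(n − 2) = 98.937/49 = 2.01912.
SE(β̂₁) = √(MSE/Sₓₓ) = √(2.01912/2919.1) = 0.0263001.
t = 0.0227 / 0.0263001 = 0.8631.
df = n − 2 = 49.
One-sided p ≈ 0.8039, which is ≥ 0.05, so fail to reject H₀.
The data do not give significant evidence that the true slope on fertilizer application rate is negative.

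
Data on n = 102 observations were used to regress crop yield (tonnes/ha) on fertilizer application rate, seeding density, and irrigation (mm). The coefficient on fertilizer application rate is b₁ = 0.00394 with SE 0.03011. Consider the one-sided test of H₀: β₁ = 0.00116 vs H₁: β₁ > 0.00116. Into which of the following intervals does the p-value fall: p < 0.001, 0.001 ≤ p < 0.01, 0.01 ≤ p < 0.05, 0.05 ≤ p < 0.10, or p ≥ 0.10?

t = (0.00394 − 0.00116) / 0.03011 = 0.092.
df = n − k − 1 = 102 − 3 − 1 = 98.
One-sided p = P(T_{98} > t) ≈ 0.4633.
So p ≥ 0.10.

p ≥ 0.10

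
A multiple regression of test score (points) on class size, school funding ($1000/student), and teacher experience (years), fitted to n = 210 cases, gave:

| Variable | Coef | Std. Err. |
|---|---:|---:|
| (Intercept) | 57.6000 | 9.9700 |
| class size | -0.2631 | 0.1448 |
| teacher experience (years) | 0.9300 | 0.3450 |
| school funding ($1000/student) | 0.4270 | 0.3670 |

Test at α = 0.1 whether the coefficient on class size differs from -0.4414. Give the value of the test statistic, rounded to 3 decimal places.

t = 1.231

Read off: b = -0.2631, SE = 0.1448 for class size.
H₀: β₁ = -0.4414 vs H₁: β₁ ≠ -0.4414.
t = (-0.2631 − (-0.4414)) / 0.1448 = 1.231.
df = n − k − 1 = 210 − 3 − 1 = 206.
Two-sided p ≈ 0.2196, which is ≥ 0.1, so fail to reject H₀.
The data are consistent with a true slope of -0.4414 points per unit of class size, holding the other predictors fixed.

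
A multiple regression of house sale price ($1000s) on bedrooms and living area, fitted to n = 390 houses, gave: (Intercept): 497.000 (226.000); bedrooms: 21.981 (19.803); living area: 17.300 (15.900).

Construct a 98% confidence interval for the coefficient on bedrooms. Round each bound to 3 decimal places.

(-24.279, 68.241)

Read off: b = 21.981, SE = 19.803 for bedrooms.
df = n − k − 1 = 390 − 2 − 1 = 387.
t* = t_{0.01, 387} = 2.336022.
Margin = t* × SE = 2.336022 × 19.803 = 46.26024.
CI: 21.981 ± 46.26024 → (-24.279, 68.241).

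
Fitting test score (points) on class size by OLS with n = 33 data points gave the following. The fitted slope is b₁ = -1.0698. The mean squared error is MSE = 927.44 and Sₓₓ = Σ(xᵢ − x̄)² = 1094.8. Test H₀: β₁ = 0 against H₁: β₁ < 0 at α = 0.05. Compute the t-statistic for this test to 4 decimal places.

SE(b₁) = √(MSE/Sₓₓ) = √(927.44/1094.8) = 0.920398.
t = -1.0698 / 0.920398 = -1.1623.
df = n − 2 = 31.
One-sided p ≈ 0.1270, which is ≥ 0.05, so fail to reject H₀.
The data do not give significant evidence that the true slope on class size is negative.

t = -1.1623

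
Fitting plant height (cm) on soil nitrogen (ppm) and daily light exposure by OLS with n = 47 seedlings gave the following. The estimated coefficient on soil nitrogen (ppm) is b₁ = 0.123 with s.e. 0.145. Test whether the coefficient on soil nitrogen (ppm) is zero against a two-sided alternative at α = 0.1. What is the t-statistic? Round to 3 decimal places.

t = 0.848

H₀: β₁ = 0 vs H₁: β₁ ≠ 0.
t = (b₁ − β₁⁰)/SE = 0.123 / 0.145 = 0.848.
df = n − k − 1 = 47 − 2 − 1 = 44.
Two-sided p ≈ 0.4009, which is ≥ 0.1, so fail to reject H₀.
The data do not give significant evidence of an association between soil nitrogen (ppm) and plant height, after adjusting for the other predictors.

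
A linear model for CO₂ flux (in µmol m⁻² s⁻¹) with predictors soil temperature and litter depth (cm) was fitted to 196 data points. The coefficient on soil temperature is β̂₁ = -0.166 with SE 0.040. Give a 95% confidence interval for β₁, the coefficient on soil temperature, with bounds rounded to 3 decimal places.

(-0.245, -0.087)

df = n − k − 1 = 196 − 2 − 1 = 193.
t* = t_{0.025, 193} = 1.972332.
Margin = t* × SE = 1.972332 × 0.040 = 0.07889.
CI: -0.166 ± 0.07889 → (-0.245, -0.087).
With 95% confidence, each one-unit increase in soil temperature is associated with a change of between -0.245 and -0.087 µmol m⁻² s⁻¹ in CO₂ flux, holding the other predictors fixed.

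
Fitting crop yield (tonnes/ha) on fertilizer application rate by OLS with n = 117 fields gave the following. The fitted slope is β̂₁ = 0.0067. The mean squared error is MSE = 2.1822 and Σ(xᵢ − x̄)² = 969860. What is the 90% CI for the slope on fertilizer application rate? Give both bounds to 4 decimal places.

SE(β̂₁) = √(MSE/Sₓₓ) = √(2.1822/969860) = 0.00150001.
df = n − 2 = 115.
t* = t_{0.05, 115} = 1.658212.
Margin = t* × SE = 1.658212 × 0.00150001 = 0.002487.
CI: 0.0067 ± 0.002487 → (0.0042, 0.0092).
With 90% confidence, each one-unit increase in fertilizer application rate is associated with a change of between 0.0042 and 0.0092 tonnes/ha in crop yield.

(0.0042, 0.0092)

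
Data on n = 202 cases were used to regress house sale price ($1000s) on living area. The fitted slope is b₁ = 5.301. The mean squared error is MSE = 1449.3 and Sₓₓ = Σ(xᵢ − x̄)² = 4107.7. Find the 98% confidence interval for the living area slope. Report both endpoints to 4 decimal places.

SE(b₁) = √(MSE/Sₓₓ) = √(1449.3/4107.7) = 0.593991.
df = n − 2 = 200.
t* = t_{0.01, 200} = 2.345137.
Margin = t* × SE = 2.345137 × 0.593991 = 1.392990.
CI: 5.301 ± 1.392990 → (3.9080, 6.6940).
With 98% confidence, each one-unit increase in living area is associated with a change of between 3.9080 and 6.6940 $1000s in house sale price.

(3.9080, 6.6940)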